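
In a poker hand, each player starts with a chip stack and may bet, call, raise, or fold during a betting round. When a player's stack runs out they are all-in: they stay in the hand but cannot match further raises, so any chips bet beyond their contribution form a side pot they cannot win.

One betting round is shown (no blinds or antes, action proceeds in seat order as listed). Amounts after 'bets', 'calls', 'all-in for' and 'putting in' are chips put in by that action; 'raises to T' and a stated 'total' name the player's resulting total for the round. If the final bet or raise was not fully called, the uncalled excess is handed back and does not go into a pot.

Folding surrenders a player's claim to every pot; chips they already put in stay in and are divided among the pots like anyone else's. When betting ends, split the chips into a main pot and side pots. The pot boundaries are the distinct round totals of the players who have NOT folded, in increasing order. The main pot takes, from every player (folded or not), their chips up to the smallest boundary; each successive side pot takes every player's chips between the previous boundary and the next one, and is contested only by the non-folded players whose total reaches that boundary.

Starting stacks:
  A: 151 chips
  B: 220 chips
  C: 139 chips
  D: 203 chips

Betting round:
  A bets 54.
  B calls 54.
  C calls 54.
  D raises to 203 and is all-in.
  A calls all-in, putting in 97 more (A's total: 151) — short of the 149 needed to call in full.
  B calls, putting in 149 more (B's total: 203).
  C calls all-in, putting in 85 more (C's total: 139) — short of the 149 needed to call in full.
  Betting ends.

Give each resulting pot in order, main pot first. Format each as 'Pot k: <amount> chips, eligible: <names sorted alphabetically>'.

Pot 1: 556 chips, eligible: A, B, C, D
Pot 2: 36 chips, eligible: A, B, D
Pot 3: 104 chips, eligible: B, D

Derivation:
Contributions: A=151, B=203, C=139, D=203
Pot levels (distinct totals of non-folded players): 139, 151, 203
Layer 1-139: 139 each from A, B, C, D = 139*4 = 556 chips; eligible A, B, C, D
Layer 140-151: 12 each from A, B, D = 12*3 = 36 chips; eligible A, B, D
Layer 152-203: 52 each from B, D = 52*2 = 104 chips; eligible B, D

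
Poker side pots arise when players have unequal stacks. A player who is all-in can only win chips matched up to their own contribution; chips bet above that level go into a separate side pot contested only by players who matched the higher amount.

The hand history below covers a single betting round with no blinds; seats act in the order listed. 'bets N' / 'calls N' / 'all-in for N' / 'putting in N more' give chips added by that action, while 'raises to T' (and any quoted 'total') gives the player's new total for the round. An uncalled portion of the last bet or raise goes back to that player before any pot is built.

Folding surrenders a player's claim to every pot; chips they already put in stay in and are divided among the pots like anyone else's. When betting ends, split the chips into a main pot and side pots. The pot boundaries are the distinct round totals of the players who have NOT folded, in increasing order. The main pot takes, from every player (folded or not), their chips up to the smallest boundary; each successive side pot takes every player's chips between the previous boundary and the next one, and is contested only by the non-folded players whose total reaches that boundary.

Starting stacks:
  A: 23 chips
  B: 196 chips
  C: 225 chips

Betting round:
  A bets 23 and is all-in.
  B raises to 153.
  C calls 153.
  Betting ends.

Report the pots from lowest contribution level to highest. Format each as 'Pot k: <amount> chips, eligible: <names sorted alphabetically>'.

Pot 1: 69 chips, eligible: A, B, C
Pot 2: 260 chips, eligible: B, C

Derivation:
Contributions: A=23, B=153, C=153
Pot levels (distinct totals of non-folded players): 23, 153
Layer 1-23: 23 each from A, B, C = 23*3 = 69 chips; eligible A, B, C
Layer 24-153: 130 each from B, C = 130*2 = 260 chips; eligible B, C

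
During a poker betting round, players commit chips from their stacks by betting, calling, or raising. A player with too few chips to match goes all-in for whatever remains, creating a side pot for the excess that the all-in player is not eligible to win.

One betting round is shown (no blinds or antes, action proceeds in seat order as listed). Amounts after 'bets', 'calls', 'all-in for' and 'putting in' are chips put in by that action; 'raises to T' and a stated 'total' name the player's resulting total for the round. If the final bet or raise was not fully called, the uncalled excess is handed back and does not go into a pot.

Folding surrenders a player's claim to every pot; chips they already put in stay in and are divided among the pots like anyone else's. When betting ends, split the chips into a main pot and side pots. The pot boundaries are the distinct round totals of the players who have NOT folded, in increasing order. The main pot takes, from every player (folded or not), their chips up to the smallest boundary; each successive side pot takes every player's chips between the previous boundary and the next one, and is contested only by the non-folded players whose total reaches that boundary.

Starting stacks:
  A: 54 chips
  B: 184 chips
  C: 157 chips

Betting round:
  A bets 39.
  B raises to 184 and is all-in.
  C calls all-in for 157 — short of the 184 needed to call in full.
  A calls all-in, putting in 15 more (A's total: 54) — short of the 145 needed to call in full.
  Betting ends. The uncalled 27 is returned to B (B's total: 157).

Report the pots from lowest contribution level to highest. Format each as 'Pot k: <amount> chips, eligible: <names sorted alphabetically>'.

Pot 1: 162 chips, eligible: A, B, C
Pot 2: 206 chips, eligible: B, C

Derivation:
Contributions (after 27 returned to B): A=54, B=157, C=157
Pot levels (distinct totals of non-folded players): 54, 157
Layer 1-54: 54 each from A, B, C = 54*3 = 162 chips; eligible A, B, C
Layer 55-157: 103 each from B, C = 103*2 = 206 chips; eligible B, C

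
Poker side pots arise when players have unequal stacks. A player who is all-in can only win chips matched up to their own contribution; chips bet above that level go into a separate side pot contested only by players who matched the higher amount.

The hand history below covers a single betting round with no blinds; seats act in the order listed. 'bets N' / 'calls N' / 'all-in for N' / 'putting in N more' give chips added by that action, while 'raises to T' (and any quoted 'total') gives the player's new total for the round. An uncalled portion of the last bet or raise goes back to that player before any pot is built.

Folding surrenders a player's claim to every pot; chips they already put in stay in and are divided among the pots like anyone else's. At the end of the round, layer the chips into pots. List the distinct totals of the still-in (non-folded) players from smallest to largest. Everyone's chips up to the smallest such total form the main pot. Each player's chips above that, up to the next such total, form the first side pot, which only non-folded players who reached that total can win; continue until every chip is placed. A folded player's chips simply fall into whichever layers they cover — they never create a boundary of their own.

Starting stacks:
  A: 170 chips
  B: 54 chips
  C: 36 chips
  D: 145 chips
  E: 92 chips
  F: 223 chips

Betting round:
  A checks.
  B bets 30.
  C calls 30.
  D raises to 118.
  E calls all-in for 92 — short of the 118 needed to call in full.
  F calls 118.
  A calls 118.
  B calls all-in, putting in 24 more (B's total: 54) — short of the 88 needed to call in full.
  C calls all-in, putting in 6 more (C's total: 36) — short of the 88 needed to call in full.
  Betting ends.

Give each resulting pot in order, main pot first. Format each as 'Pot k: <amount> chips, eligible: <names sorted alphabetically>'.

Pot 1: 216 chips, eligible: A, B, C, D, E, F
Pot 2: 90 chips, eligible: A, B, D, E, F
Pot 3: 152 chips, eligible: A, D, E, F
Pot 4: 78 chips, eligible: A, D, F

Derivation:
Contributions: A=118, B=54, C=36, D=118, E=92, F=118
Pot levels (distinct totals of non-folded players): 36, 54, 92, 118
Layer 1-36: 36 each from A, B, C, D, E, F = 36*6 = 216 chips; eligible A, B, C, D, E, F
Layer 37-54: 18 each from A, B, D, E, F = 18*5 = 90 chips; eligible A, B, D, E, F
Layer 55-92: 38 each from A, D, E, F = 38*4 = 152 chips; eligible A, D, E, F
Layer 93-118: 26 each from A, D, F = 26*3 = 78 chips; eligible A, D, F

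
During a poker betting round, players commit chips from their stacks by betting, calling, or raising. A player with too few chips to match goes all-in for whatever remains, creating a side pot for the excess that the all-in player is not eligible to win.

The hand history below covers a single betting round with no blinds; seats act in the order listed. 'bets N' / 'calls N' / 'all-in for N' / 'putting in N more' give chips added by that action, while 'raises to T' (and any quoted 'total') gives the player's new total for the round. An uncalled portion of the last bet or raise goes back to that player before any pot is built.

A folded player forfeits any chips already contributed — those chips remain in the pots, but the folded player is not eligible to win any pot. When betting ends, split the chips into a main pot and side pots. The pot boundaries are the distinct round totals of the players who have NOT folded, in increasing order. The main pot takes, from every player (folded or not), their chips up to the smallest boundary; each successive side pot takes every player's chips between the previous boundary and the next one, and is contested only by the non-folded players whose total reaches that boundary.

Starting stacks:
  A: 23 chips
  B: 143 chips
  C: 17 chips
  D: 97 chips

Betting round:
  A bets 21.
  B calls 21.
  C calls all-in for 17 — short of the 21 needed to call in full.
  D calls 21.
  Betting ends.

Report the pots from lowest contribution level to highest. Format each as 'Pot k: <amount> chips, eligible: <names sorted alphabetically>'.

Pot 1: 68 chips, eligible: A, B, C, D
Pot 2: 12 chips, eligible: A, B, D

Derivation:
Contributions: A=21, B=21, C=17, D=21
Pot levels (distinct totals of non-folded players): 17, 21
Layer 1-17: 17 each from A, B, C, D = 17*4 = 68 chips; eligible A, B, C, D
Layer 18-21: 4 each from A, B, D = 4*3 = 12 chips; eligible A, B, D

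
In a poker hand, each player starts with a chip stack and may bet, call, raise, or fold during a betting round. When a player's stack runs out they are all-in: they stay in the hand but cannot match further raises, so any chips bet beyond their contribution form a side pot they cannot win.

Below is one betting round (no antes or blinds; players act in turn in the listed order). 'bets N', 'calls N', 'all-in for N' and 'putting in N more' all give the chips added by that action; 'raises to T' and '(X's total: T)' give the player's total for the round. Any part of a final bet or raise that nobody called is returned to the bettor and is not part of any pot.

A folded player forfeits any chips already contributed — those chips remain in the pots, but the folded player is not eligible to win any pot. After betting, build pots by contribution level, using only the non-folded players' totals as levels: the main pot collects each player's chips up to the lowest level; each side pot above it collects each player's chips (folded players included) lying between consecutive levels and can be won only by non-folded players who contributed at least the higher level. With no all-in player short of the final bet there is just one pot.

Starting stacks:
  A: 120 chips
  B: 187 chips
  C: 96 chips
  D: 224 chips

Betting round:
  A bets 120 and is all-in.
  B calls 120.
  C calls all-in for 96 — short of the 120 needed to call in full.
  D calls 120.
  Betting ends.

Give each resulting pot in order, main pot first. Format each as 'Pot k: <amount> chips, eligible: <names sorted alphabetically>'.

Pot 1: 384 chips, eligible: A, B, C, D
Pot 2: 72 chips, eligible: A, B, D

Derivation:
Contributions: A=120, B=120, C=96, D=120
Pot levels (distinct totals of non-folded players): 96, 120
Layer 1-96: 96 each from A, B, C, D = 96*4 = 384 chips; eligible A, B, C, D
Layer 97-120: 24 each from A, B, D = 24*3 = 72 chips; eligible A, B, D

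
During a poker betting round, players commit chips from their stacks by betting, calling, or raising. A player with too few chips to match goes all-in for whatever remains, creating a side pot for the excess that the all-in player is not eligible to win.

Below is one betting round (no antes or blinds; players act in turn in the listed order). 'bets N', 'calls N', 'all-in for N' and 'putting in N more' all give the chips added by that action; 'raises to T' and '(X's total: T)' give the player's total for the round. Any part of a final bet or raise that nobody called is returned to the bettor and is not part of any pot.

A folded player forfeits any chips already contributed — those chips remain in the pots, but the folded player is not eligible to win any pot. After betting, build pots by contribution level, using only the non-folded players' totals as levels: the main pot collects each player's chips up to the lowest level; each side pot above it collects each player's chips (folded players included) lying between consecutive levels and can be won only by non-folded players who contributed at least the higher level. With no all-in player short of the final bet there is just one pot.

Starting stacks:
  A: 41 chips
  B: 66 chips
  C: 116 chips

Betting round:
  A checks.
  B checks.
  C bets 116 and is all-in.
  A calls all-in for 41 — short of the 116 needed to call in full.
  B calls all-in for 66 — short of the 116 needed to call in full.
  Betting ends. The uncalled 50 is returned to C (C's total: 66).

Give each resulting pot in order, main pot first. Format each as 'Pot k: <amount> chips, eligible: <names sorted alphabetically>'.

Contributions (after 50 returned to C): A=41, B=66, C=66
Pot levels (distinct totals of non-folded players): 41, 66
Layer 1-41: 41 each from A, B, C = 41*3 = 123 chips; eligible A, B, C
Layer 42-66: 25 each from B, C = 25*2 = 50 chips; eligible B, C

Pot 1: 123 chips, eligible: A, B, C
Pot 2: 50 chips, eligible: B, C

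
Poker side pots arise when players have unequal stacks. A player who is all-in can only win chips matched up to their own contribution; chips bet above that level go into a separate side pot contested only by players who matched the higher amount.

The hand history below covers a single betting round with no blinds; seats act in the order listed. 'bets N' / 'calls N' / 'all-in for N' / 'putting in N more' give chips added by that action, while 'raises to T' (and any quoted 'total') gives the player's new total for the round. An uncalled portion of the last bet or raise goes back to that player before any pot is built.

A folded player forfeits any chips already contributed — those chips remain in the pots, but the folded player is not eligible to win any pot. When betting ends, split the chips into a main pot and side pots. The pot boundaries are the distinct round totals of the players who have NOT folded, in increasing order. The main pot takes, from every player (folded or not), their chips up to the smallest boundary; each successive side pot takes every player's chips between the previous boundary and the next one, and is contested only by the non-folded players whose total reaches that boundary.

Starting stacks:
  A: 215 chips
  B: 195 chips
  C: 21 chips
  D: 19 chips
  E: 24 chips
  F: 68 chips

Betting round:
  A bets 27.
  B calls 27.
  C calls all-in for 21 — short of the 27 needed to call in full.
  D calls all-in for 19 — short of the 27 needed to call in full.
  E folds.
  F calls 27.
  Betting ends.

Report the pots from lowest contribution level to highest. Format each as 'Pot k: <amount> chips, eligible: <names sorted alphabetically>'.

Contributions: A=27, B=27, C=21, D=19, F=27
Folded: E
Pot levels (distinct totals of non-folded players): 19, 21, 27
Layer 1-19: 19 each from A, B, C, D, F = 19*5 = 95 chips; eligible A, B, C, D, F
Layer 20-21: 2 each from A, B, C, F = 2*4 = 8 chips; eligible A, B, C, F
Layer 22-27: 6 each from A, B, F = 6*3 = 18 chips; eligible A, B, F

Pot 1: 95 chips, eligible: A, B, C, D, F
Pot 2: 8 chips, eligible: A, B, C, F
Pot 3: 18 chips, eligible: A, B, F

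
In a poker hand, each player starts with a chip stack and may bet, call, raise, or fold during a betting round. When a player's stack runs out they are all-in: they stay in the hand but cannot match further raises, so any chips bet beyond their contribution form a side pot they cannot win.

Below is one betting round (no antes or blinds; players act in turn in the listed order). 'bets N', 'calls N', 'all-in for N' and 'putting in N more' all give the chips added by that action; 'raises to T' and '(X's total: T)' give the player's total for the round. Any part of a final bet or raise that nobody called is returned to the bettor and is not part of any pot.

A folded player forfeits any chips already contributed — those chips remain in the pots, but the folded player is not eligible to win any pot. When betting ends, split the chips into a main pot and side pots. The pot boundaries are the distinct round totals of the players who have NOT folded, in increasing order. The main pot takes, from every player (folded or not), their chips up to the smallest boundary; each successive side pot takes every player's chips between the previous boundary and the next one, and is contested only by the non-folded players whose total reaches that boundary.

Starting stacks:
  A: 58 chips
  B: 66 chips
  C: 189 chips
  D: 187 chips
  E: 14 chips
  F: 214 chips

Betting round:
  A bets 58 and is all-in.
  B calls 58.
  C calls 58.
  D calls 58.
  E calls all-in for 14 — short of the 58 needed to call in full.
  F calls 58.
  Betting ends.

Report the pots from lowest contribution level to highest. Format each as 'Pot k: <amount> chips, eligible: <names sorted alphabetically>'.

Pot 1: 84 chips, eligible: A, B, C, D, E, F
Pot 2: 220 chips, eligible: A, B, C, D, F

Derivation:
Contributions: A=58, B=58, C=58, D=58, E=14, F=58
Pot levels (distinct totals of non-folded players): 14, 58
Layer 1-14: 14 each from A, B, C, D, E, F = 14*6 = 84 chips; eligible A, B, C, D, E, F
Layer 15-58: 44 each from A, B, C, D, F = 44*5 = 220 chips; eligible A, B, C, D, F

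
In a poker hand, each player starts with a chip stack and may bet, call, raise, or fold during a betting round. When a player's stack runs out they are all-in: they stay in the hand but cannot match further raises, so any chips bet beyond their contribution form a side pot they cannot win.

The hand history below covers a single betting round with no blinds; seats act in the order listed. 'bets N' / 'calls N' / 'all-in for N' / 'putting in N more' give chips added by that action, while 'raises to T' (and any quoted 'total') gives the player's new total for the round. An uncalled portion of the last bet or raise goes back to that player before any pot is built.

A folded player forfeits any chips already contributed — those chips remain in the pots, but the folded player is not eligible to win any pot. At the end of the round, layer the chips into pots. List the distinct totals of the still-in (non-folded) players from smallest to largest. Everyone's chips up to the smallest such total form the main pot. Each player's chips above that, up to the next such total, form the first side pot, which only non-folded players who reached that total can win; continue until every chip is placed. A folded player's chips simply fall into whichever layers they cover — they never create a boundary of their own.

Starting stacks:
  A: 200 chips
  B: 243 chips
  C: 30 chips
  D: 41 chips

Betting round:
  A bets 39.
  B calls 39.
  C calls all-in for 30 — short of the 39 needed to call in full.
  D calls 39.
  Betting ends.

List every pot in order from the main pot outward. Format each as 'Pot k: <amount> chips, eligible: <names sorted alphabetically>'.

Pot 1: 120 chips, eligible: A, B, C, D
Pot 2: 27 chips, eligible: A, B, D

Derivation:
Contributions: A=39, B=39, C=30, D=39
Pot levels (distinct totals of non-folded players): 30, 39
Layer 1-30: 30 each from A, B, C, D = 30*4 = 120 chips; eligible A, B, C, D
Layer 31-39: 9 each from A, B, D = 9*3 = 27 chips; eligible A, B, D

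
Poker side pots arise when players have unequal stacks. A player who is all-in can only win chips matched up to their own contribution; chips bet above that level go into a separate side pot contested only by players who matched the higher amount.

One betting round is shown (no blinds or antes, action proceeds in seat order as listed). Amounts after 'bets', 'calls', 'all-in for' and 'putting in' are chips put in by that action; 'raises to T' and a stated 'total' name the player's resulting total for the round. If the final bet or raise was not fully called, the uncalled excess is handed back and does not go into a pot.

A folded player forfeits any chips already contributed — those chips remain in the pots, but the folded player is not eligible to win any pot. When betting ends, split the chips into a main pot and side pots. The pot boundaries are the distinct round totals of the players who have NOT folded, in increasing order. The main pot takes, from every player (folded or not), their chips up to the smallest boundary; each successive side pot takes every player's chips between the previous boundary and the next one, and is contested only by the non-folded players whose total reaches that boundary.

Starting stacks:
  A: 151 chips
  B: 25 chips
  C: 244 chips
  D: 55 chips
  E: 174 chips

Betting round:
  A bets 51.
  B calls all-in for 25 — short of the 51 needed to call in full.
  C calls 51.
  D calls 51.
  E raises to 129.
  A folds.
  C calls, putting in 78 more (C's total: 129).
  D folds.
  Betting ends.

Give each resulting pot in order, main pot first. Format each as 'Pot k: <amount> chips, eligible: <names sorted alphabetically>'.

Pot 1: 125 chips, eligible: B, C, E
Pot 2: 260 chips, eligible: C, E

Derivation:
Contributions: A=51, B=25, C=129, D=51, E=129
Folded: A, D
Pot levels (distinct totals of non-folded players): 25, 129
Layer 1-25: 25 each from A, B, C, D, E = 25*5 = 125 chips; eligible B, C, E
Layer 26-129: A 26 + C 104 + D 26 + E 104 = 260 chips; eligible C, E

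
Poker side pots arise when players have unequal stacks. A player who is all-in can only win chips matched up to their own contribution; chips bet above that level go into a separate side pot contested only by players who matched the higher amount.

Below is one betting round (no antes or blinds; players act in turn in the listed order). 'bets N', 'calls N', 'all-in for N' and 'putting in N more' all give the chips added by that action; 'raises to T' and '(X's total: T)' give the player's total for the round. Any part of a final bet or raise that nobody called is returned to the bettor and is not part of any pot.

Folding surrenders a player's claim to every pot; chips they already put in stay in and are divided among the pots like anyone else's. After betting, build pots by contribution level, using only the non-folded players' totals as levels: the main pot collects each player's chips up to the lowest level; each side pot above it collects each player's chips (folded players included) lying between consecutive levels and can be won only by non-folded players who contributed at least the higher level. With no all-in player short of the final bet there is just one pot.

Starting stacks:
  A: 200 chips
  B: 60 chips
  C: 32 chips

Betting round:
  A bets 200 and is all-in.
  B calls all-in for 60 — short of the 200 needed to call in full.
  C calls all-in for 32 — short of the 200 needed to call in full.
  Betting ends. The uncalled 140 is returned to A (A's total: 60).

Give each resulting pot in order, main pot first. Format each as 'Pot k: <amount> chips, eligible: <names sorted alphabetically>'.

Contributions (after 140 returned to A): A=60, B=60, C=32
Pot levels (distinct totals of non-folded players): 32, 60
Layer 1-32: 32 each from A, B, C = 32*3 = 96 chips; eligible A, B, C
Layer 33-60: 28 each from A, B = 28*2 = 56 chips; eligible A, B

Pot 1: 96 chips, eligible: A, B, C
Pot 2: 56 chips, eligible: A, B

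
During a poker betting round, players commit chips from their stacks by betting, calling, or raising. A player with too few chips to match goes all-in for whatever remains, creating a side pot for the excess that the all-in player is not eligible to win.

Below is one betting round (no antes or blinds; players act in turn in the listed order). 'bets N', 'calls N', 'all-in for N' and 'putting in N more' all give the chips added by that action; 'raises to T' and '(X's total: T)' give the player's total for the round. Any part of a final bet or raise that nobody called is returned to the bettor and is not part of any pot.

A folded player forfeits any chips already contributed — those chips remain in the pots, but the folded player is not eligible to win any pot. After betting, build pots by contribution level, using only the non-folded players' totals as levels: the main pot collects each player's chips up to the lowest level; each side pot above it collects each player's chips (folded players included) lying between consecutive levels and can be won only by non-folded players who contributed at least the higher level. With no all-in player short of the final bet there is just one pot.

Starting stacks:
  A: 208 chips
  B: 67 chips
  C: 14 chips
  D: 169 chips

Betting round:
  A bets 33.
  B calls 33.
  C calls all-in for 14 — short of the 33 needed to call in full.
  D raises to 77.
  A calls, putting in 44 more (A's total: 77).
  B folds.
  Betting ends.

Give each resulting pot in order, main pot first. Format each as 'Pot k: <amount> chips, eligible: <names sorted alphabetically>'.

Contributions: A=77, B=33, C=14, D=77
Folded: B
Pot levels (distinct totals of non-folded players): 14, 77
Layer 1-14: 14 each from A, B, C, D = 14*4 = 56 chips; eligible A, C, D
Layer 15-77: A 63 + B 19 + D 63 = 145 chips; eligible A, D

Pot 1: 56 chips, eligible: A, C, D
Pot 2: 145 chips, eligible: A, D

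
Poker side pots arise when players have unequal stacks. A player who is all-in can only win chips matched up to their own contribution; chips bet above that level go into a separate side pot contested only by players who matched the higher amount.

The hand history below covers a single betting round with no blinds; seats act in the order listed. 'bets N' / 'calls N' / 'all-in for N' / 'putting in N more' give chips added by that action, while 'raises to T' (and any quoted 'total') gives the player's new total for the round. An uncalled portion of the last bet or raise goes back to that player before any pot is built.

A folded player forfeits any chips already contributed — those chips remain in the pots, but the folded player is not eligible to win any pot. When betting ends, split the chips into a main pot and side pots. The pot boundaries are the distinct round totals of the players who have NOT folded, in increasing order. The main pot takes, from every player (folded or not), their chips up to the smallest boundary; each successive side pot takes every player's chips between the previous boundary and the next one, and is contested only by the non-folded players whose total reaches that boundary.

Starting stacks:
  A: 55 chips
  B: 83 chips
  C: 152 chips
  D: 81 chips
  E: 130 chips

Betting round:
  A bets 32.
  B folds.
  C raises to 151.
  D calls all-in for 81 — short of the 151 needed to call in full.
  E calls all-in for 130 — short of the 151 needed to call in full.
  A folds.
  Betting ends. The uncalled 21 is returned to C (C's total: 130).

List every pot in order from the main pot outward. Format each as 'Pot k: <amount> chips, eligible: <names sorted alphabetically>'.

Contributions (after 21 returned to C): A=32, C=130, D=81, E=130
Folded: A, B
Pot levels (distinct totals of non-folded players): 81, 130
Layer 1-81: A 32 + C 81 + D 81 + E 81 = 275 chips; eligible C, D, E
Layer 82-130: 49 each from C, E = 49*2 = 98 chips; eligible C, E

Pot 1: 275 chips, eligible: C, D, E
Pot 2: 98 chips, eligible: C, E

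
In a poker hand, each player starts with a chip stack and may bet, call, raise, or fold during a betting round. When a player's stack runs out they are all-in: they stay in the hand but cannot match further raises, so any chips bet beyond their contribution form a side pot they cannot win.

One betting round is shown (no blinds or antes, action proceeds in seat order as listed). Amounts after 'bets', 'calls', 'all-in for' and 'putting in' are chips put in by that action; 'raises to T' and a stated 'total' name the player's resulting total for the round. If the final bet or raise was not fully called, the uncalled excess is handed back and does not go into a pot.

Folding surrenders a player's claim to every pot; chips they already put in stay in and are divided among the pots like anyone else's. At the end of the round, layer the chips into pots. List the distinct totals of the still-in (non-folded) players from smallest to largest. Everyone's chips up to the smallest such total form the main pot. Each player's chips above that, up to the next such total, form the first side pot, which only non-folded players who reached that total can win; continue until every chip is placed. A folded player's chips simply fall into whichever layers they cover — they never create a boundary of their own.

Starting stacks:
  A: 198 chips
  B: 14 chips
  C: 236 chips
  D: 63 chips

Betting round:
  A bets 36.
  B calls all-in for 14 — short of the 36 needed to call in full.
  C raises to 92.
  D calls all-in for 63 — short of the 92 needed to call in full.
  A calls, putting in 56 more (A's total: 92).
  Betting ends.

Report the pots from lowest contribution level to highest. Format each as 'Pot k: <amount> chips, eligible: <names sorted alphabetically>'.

Contributions: A=92, B=14, C=92, D=63
Pot levels (distinct totals of non-folded players): 14, 63, 92
Layer 1-14: 14 each from A, B, C, D = 14*4 = 56 chips; eligible A, B, C, D
Layer 15-63: 49 each from A, C, D = 49*3 = 147 chips; eligible A, C, D
Layer 64-92: 29 each from A, C = 29*2 = 58 chips; eligible A, C

Pot 1: 56 chips, eligible: A, B, C, D
Pot 2: 147 chips, eligible: A, C, D
Pot 3: 58 chips, eligible: A, C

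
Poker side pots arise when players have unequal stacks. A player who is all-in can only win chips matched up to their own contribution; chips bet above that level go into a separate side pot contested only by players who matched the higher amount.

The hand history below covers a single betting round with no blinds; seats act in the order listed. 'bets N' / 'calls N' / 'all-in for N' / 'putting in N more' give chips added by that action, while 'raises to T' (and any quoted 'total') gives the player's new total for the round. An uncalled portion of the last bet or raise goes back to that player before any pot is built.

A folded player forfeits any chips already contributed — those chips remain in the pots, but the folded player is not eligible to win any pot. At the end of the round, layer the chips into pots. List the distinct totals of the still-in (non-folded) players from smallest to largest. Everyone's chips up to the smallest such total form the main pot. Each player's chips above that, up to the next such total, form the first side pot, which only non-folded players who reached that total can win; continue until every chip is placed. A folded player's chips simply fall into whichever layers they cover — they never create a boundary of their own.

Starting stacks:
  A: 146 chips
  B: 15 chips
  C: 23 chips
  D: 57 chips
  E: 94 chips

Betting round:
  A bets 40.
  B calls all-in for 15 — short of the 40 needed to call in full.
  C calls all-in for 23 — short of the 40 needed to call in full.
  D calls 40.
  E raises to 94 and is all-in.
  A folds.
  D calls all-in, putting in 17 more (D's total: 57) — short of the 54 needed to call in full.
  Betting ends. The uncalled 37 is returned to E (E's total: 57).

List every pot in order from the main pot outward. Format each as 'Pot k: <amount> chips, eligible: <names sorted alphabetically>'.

Contributions (after 37 returned to E): A=40, B=15, C=23, D=57, E=57
Folded: A
Pot levels (distinct totals of non-folded players): 15, 23, 57
Layer 1-15: 15 each from A, B, C, D, E = 15*5 = 75 chips; eligible B, C, D, E
Layer 16-23: 8 each from A, C, D, E = 8*4 = 32 chips; eligible C, D, E
Layer 24-57: A 17 + D 34 + E 34 = 85 chips; eligible D, E

Pot 1: 75 chips, eligible: B, C, D, E
Pot 2: 32 chips, eligible: C, D, E
Pot 3: 85 chips, eligible: D, E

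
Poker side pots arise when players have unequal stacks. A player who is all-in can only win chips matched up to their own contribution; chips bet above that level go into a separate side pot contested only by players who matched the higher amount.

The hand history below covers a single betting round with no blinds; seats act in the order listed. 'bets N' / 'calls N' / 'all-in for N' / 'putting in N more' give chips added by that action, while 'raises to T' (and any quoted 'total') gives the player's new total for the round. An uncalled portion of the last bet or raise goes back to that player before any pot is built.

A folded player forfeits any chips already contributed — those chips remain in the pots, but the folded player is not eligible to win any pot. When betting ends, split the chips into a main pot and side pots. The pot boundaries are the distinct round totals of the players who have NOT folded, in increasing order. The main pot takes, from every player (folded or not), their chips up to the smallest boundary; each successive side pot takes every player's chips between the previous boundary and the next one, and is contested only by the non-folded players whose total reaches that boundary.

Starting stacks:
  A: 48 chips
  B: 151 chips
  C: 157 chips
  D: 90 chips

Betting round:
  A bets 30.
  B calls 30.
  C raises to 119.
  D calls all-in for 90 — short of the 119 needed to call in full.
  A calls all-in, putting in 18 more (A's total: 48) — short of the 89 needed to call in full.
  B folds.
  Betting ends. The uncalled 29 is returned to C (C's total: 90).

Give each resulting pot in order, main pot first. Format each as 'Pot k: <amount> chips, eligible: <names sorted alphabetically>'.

Contributions (after 29 returned to C): A=48, B=30, C=90, D=90
Folded: B
Pot levels (distinct totals of non-folded players): 48, 90
Layer 1-48: A 48 + B 30 + C 48 + D 48 = 174 chips; eligible A, C, D
Layer 49-90: 42 each from C, D = 42*2 = 84 chips; eligible C, D

Pot 1: 174 chips, eligible: A, C, D
Pot 2: 84 chips, eligible: C, D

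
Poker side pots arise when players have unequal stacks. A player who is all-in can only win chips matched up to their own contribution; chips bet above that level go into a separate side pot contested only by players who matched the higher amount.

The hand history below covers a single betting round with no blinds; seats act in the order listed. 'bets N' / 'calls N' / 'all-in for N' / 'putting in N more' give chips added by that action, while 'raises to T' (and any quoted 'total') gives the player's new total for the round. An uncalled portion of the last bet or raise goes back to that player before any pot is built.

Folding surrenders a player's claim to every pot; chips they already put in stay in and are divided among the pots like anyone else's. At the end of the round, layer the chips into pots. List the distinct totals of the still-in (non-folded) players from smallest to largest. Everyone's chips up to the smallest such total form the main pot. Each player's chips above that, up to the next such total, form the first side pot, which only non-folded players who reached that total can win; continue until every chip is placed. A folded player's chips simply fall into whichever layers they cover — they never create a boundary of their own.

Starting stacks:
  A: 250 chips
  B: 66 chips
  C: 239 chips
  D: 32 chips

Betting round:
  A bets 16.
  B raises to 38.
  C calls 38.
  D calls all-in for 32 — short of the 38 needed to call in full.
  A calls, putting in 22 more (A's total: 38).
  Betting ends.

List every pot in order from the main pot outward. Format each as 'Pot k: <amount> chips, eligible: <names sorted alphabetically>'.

Contributions: A=38, B=38, C=38, D=32
Pot levels (distinct totals of non-folded players): 32, 38
Layer 1-32: 32 each from A, B, C, D = 32*4 = 128 chips; eligible A, B, C, D
Layer 33-38: 6 each from A, B, C = 6*3 = 18 chips; eligible A, B, C

Pot 1: 128 chips, eligible: A, B, C, D
Pot 2: 18 chips, eligible: A, B, C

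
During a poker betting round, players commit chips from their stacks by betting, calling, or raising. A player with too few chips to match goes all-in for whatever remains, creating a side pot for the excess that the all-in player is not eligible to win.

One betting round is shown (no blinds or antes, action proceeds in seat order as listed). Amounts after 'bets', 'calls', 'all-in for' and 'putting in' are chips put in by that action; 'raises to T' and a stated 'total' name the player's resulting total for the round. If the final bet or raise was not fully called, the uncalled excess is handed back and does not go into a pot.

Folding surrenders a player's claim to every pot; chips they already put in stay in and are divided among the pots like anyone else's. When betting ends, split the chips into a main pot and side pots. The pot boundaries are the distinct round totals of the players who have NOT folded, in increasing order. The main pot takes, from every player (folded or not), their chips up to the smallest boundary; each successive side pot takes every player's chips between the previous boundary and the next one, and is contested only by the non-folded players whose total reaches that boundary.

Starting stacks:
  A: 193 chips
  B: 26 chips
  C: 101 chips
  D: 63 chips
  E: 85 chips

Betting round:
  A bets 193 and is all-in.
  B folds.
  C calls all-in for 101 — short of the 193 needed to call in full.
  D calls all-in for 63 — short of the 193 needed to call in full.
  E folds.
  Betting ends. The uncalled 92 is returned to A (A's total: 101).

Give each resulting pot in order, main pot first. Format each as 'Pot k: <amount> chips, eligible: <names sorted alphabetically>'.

Contributions (after 92 returned to A): A=101, C=101, D=63
Folded: B, E
Pot levels (distinct totals of non-folded players): 63, 101
Layer 1-63: 63 each from A, C, D = 63*3 = 189 chips; eligible A, C, D
Layer 64-101: 38 each from A, C = 38*2 = 76 chips; eligible A, C

Pot 1: 189 chips, eligible: A, C, D
Pot 2: 76 chips, eligible: A, C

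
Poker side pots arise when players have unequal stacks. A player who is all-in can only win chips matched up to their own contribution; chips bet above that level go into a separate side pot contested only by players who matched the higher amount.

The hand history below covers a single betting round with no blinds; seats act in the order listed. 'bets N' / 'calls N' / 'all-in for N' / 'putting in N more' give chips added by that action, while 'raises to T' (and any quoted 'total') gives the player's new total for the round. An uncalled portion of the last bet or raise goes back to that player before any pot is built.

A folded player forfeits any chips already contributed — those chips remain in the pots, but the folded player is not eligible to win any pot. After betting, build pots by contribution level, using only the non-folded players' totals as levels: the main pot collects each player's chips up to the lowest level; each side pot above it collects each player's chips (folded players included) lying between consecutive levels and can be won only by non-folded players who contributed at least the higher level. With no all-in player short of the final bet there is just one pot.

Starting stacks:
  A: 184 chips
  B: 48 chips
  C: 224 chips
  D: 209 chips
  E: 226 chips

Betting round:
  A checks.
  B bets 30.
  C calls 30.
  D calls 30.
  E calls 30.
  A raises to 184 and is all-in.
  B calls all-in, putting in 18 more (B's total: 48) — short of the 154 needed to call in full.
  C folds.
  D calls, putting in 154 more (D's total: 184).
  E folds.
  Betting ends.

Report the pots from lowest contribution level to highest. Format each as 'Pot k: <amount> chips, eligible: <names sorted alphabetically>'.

Contributions: A=184, B=48, C=30, D=184, E=30
Folded: C, E
Pot levels (distinct totals of non-folded players): 48, 184
Layer 1-48: A 48 + B 48 + C 30 + D 48 + E 30 = 204 chips; eligible A, B, D
Layer 49-184: 136 each from A, D = 136*2 = 272 chips; eligible A, D

Pot 1: 204 chips, eligible: A, B, D
Pot 2: 272 chips, eligible: A, D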